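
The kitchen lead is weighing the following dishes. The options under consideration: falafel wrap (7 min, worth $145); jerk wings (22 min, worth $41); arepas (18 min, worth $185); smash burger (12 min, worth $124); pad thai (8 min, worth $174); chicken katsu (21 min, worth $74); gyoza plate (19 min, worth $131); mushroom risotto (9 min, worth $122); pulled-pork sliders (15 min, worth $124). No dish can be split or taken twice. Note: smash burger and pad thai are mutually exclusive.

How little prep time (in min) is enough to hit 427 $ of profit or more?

Minimise min subject to total profit ≥ 427.
falafel wrap + pad thai + mushroom risotto: 441 profit at 24 min.
Below 24 min the best achievable stays under 427.

24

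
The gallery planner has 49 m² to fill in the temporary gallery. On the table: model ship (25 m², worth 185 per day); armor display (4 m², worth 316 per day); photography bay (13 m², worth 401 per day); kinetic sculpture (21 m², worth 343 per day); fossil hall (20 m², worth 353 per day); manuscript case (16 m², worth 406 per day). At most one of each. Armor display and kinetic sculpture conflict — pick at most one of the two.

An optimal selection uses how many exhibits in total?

3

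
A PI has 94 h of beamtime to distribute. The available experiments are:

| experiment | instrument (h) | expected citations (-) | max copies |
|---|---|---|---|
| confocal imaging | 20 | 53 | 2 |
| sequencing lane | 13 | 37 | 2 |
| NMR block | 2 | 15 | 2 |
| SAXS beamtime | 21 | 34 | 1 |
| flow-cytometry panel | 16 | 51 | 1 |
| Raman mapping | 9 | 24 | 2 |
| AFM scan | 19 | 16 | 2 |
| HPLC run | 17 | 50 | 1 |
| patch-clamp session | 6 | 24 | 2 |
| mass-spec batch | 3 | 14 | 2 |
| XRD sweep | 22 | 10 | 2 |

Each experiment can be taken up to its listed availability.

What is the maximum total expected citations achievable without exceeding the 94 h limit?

Taking the top-ratio experiments first gives 2×sequencing lane + 2×NMR block + flow-cytometry panel + Raman mapping + HPLC run + 2×patch-clamp session + 2×mass-spec batch for 305 (90 h).
Replace 2×sequencing lane with confocal imaging + Raman mapping: the trade gains 3 net, giving 308 at 93 h.
Every other selection either busts 94 h or exceeds an availability limit or fails to beat 308.

308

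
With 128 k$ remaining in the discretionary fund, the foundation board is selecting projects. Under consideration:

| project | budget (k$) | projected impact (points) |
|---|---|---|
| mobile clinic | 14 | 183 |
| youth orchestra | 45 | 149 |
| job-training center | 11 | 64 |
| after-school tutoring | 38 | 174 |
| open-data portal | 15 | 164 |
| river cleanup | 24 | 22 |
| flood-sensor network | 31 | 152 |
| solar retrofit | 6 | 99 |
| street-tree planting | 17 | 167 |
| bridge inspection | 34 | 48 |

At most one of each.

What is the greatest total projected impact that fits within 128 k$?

939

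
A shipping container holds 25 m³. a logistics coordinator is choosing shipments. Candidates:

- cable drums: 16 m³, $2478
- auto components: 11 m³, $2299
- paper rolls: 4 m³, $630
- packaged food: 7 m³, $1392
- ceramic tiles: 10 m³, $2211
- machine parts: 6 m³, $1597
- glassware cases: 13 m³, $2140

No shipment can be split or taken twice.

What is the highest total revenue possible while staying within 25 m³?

Greedy by ratio would take packaged food + ceramic tiles + machine parts: 23 m³ used, total 5200.
Replace ceramic tiles with auto components: the trade gains 88 net, giving 5288 at 24 m³.
Runner-up packaged food + ceramic tiles + machine parts tops out at 5200.

5288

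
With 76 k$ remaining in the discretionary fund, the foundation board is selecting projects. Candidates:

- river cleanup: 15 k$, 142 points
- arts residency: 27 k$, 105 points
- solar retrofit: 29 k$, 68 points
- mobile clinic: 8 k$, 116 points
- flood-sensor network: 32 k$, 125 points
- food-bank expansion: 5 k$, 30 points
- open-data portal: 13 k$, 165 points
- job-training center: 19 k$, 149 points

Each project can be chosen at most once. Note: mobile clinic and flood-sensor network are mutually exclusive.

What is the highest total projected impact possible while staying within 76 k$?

602

Ranking by ratio (projected impact/k$): mobile clinic 14.50, open-data portal 12.69, river cleanup 9.47, job-training center 7.84.
The ratio ordering already packs tightly: river cleanup + mobile clinic + food-bank expansion + open-data portal + job-training center, 60 k$, 602.
Nothing else feasible within 76 k$ beats 602.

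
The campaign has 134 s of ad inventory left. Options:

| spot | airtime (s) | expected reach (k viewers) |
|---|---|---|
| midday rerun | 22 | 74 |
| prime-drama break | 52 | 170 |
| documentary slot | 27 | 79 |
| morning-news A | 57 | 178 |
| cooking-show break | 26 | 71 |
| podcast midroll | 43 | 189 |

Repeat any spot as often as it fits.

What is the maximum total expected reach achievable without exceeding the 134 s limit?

Density check — podcast midroll 4.40, midday rerun 3.36, prime-drama break 3.27 are the best per s.
3×podcast midroll uses 129 of the 134 s and totals 567.

567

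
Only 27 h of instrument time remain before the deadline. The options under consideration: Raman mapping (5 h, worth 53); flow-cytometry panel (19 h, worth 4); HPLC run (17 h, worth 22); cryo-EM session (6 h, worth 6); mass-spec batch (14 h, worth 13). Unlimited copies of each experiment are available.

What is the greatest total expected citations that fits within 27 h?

Taking 5×Raman mapping: 25 h used, 265 in expected citations.

265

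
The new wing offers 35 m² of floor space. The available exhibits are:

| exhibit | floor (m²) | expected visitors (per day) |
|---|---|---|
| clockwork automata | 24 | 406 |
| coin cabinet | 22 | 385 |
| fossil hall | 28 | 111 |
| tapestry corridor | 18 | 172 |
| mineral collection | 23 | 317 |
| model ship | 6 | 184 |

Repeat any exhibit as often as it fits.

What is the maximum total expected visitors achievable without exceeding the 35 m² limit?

920

The ratio ordering already packs tightly: 5×model ship, 30 m², 920.
The spare 5 m² is too small for any remaining exhibit, and no exchange beats 920.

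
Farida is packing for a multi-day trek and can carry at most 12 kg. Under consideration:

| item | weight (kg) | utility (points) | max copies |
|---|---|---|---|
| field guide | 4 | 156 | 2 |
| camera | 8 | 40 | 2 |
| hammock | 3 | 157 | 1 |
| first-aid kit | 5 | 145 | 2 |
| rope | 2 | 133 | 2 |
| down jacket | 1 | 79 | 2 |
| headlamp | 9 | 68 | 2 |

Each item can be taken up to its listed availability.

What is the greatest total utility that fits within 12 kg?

658

Ranking by ratio (utility/kg): down jacket 79.00, rope 66.50, hammock 52.33.
The ratio heuristic lands on hammock + 2×rope + 2×down jacket (581) but leaves 3 kg idle.
The 1 kg tied up in down jacket is better spent on field guide — total rises to 658 (12 kg).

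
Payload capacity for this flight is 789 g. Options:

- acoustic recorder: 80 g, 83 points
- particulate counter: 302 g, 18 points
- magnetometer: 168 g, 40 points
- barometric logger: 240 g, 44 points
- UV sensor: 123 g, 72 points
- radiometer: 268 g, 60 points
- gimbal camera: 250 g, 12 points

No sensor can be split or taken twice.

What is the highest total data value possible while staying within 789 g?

259

The ratio heuristic lands on acoustic recorder + magnetometer + UV sensor + radiometer (255) but leaves 150 g idle.
Dropping magnetometer frees 168 g; slotting in barometric logger (240 g) lifts the total to 259 at 711 g.
Runner-up acoustic recorder + magnetometer + UV sensor + radiometer tops out at 255.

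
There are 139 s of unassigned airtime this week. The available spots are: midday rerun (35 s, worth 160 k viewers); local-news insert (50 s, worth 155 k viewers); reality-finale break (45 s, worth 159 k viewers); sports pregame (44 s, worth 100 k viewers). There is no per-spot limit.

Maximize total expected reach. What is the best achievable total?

Ranking by ratio (expected reach/s): midday rerun 4.57, reality-finale break 3.53, local-news insert 3.10.
Taking 3×midday rerun: 105 s used, 480 in expected reach.
Every other selection either busts 139 s or fails to beat 480.

480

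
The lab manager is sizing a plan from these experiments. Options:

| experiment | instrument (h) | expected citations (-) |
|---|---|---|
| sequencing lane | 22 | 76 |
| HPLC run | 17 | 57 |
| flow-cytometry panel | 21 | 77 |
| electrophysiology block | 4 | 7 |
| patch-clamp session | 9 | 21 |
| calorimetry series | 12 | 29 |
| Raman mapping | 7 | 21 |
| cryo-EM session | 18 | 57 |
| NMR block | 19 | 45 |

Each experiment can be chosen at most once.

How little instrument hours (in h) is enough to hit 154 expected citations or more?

Look for the lowest-instrument combination reaching 154.
HPLC run + flow-cytometry panel + Raman mapping: 155 expected citations at 45 h.
Any bundle with less than 45 h falls short of 154.

45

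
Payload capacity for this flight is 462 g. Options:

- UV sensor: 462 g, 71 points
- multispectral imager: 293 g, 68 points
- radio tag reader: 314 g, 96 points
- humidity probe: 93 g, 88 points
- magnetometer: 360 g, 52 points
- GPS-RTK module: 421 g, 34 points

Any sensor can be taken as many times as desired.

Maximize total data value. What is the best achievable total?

352

Density check — humidity probe 0.95, radio tag reader 0.31, multispectral imager 0.23 are the best per g.
The ratio ordering already packs tightly: 4×humidity probe, 372 g, 352.
The spare 90 g is too small for any remaining sensor, and no exchange beats 352.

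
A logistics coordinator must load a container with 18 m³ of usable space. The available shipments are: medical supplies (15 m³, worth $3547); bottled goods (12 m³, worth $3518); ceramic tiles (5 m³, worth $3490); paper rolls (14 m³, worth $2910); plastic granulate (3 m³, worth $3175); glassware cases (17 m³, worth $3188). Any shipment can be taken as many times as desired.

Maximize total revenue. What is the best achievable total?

By revenue per m³: plastic granulate 1058.33, ceramic tiles 698.00, bottled goods 293.17, medical supplies 236.47 lead.
Best packing: 6×plastic granulate — 18 m³, 19050 total.

19050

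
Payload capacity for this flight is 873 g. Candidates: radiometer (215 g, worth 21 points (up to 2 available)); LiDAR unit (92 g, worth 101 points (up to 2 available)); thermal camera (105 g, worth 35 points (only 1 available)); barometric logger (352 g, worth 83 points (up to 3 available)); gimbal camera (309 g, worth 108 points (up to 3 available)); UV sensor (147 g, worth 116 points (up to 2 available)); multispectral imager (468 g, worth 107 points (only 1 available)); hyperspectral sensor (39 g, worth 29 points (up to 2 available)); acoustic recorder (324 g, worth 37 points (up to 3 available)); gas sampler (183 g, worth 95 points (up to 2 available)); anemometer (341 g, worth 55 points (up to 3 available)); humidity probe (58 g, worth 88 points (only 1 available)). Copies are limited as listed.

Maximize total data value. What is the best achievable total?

Filling by ratio: 2×LiDAR unit + 2×UV sensor + 2×hyperspectral sensor + gas sampler + humidity probe for 675, with 76 g left unused.
Dropping hyperspectral sensor frees 39 g; slotting in thermal camera (105 g) lifts the total to 681 at 863 g.

681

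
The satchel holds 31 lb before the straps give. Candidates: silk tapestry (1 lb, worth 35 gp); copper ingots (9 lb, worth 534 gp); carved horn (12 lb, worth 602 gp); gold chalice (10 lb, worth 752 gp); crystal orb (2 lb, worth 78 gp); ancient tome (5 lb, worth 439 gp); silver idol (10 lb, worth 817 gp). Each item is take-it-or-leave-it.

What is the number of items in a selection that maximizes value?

4

Optimal total is 2181.
copper ingots + gold chalice + crystal orb + silver idol hits 2181 at 31 lb.
Any selection reaching 2181 contains exactly 4 items.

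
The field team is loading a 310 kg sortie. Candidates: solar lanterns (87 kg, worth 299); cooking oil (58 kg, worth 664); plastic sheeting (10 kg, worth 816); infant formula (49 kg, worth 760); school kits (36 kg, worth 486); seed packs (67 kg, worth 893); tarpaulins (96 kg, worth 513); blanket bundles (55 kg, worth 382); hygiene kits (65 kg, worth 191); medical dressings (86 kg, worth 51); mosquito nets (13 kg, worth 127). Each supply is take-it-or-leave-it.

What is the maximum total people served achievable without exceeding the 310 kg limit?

4128

Taking cooking oil + plastic sheeting + infant formula + school kits + seed packs + blanket bundles + mosquito nets: 288 kg used, 4128 in people served.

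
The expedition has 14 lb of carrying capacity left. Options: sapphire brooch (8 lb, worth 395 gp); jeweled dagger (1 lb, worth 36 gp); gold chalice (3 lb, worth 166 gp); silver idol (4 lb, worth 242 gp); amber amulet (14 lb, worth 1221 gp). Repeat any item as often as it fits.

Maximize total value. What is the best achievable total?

1221

By value per lb: amber amulet 87.21, silver idol 60.50, gold chalice 55.33, sapphire brooch 49.38 lead.
The ratio ordering already packs tightly: amber amulet, 14 lb, 1221.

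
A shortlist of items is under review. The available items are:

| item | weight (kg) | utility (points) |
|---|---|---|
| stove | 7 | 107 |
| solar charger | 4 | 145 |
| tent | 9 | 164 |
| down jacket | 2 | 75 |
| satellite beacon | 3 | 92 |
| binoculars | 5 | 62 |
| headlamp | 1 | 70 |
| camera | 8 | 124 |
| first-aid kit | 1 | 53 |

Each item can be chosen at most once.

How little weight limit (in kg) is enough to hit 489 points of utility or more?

16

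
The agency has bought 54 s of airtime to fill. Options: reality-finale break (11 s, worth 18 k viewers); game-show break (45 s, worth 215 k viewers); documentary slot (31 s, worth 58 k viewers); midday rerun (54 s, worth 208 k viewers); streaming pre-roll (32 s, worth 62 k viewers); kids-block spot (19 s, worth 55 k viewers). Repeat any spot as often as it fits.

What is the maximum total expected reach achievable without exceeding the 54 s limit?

215

Taking game-show break: 45 s used, 215 in expected reach.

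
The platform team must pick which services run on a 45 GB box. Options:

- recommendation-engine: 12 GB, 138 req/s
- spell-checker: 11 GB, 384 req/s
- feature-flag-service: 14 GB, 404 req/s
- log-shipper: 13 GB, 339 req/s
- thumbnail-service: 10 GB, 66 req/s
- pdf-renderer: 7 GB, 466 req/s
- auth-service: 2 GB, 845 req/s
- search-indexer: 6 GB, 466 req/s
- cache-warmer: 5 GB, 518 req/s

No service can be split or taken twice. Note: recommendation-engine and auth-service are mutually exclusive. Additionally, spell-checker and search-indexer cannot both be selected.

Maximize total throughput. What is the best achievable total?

2765

Taking feature-flag-service + thumbnail-service + pdf-renderer + auth-service + search-indexer + cache-warmer: 44 GB used, 2765 in throughput.
The spare 1 GB is too small for any remaining service, and no feasible exchange beats 2765.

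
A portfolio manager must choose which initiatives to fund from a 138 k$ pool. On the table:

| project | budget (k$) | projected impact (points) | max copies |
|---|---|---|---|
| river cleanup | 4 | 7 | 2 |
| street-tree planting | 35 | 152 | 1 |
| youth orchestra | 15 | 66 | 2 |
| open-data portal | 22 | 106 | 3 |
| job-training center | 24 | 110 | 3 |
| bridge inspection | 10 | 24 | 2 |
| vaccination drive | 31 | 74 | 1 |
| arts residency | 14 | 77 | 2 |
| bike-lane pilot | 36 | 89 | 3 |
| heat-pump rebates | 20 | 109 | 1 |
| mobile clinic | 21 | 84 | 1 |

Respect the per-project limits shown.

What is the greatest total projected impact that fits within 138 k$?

691

3×open-data portal + job-training center + 2×arts residency + heat-pump rebates uses 138 of the 138 k$ and totals 691.
Nothing else within 138 k$ beats 691.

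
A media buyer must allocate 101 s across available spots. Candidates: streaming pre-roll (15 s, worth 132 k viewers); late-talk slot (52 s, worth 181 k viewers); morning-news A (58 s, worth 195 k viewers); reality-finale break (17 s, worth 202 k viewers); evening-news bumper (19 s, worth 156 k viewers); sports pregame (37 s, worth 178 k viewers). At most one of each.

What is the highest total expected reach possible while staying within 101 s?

668

Streaming pre-roll + reality-finale break + evening-news bumper + sports pregame uses 88 of the 101 s and totals 668.
The closest alternative, morning-news A + reality-finale break + evening-news bumper, reaches only 553.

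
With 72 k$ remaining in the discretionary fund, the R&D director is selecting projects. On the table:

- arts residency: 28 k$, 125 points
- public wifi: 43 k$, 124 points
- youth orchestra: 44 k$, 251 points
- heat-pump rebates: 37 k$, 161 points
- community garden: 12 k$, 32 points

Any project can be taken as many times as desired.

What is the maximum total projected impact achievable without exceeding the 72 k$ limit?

By projected impact per k$: youth orchestra 5.70, arts residency 4.46, heat-pump rebates 4.35 lead.
Best packing: arts residency + youth orchestra — 72 k$, 376 total.

376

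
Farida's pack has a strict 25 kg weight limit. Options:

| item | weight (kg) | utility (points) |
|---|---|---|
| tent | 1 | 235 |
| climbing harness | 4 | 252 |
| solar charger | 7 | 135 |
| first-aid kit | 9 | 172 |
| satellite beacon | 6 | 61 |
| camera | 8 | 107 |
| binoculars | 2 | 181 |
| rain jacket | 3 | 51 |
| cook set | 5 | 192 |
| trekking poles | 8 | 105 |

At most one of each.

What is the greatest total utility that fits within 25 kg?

1083

By utility per kg: tent 235.00, binoculars 90.50, climbing harness 63.00 lead.
Filling by ratio: tent + climbing harness + solar charger + binoculars + rain jacket + cook set for 1046, with 3 kg left unused.
The 7 kg tied up in solar charger is better spent on first-aid kit — total rises to 1083 (24 kg).
An exhaustive check of the 1024 subsets confirms 1083.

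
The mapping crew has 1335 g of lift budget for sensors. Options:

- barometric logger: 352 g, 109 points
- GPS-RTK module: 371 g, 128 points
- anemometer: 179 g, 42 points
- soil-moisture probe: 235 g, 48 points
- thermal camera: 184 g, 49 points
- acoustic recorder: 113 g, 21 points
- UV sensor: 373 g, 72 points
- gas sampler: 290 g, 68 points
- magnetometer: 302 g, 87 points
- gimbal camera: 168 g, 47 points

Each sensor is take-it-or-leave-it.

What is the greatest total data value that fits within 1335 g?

394

A density-first pass picks barometric logger + GPS-RTK module + acoustic recorder + magnetometer + gimbal camera — 392 at 1306 g.
Replace gimbal camera with thermal camera: the trade gains 2 net, giving 394 at 1322 g.
An exhaustive check of the 1024 subsets confirms 394.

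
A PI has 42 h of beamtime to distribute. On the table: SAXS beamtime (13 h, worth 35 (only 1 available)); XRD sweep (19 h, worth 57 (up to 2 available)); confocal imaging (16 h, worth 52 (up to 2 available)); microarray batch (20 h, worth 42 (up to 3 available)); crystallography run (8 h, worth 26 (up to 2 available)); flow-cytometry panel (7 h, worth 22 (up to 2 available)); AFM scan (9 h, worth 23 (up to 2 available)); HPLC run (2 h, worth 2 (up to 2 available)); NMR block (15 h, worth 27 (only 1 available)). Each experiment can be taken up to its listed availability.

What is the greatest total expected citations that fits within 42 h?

The ratio ordering already packs tightly: 2×confocal imaging + crystallography run + HPLC run, 42 h, 132.
No other feasible combination exceeds 132.

132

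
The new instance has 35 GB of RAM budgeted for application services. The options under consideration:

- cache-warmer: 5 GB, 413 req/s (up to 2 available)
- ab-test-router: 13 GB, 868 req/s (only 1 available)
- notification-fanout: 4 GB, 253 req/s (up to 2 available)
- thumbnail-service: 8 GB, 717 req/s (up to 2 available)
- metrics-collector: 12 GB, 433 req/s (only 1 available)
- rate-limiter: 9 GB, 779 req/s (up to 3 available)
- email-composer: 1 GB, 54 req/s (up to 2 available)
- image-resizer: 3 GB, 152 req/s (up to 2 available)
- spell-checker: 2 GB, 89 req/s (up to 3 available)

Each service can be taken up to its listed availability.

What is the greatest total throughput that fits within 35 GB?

3054

By throughput per GB: thumbnail-service 89.62, rate-limiter 86.56, cache-warmer 82.60 lead.
Greedy by ratio would take 2×thumbnail-service + 2×rate-limiter + email-composer: 35 GB used, total 3046.
Replace thumbnail-service and email-composer with rate-limiter: the trade gains 8 net, giving 3054 at 35 GB.
Every other selection either busts 35 GB or exceeds an availability limit or fails to beat 3054.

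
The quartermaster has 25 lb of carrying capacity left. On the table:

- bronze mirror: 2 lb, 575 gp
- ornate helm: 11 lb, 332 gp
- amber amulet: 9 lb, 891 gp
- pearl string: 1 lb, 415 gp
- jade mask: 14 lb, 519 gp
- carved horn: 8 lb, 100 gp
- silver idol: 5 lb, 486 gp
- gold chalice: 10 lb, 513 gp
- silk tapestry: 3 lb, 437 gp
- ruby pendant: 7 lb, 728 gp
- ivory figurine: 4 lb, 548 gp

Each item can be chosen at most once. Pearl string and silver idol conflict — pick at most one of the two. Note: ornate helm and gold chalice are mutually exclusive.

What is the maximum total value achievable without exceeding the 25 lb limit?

3179

Ranking by ratio (value/lb): pearl string 415.00, bronze mirror 287.50, silk tapestry 145.67, ivory figurine 137.00.
Best packing: bronze mirror + amber amulet + silk tapestry + ruby pendant + ivory figurine — 25 lb, 3179 total.
Nothing else feasible within 25 lb beats 3179.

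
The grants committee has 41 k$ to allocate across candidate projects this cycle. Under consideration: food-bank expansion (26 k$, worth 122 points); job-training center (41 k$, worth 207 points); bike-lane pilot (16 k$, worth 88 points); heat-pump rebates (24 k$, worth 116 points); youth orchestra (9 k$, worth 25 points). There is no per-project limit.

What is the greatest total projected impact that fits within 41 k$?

207

Taking the top-ratio projects first gives 2×bike-lane pilot + youth orchestra for 201 (41 k$).
Dropping 2×bike-lane pilot and youth orchestra frees 41 k$; slotting in job-training center (41 k$) lifts the total to 207 at 41 k$.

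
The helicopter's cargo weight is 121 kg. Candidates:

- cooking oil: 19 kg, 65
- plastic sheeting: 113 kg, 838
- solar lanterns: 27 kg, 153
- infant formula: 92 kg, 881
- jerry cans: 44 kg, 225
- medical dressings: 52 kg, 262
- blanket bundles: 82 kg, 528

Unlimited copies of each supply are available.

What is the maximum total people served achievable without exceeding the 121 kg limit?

Solar lanterns + infant formula uses 119 of the 121 kg and totals 1034.
No other feasible combination exceeds 1034.

1034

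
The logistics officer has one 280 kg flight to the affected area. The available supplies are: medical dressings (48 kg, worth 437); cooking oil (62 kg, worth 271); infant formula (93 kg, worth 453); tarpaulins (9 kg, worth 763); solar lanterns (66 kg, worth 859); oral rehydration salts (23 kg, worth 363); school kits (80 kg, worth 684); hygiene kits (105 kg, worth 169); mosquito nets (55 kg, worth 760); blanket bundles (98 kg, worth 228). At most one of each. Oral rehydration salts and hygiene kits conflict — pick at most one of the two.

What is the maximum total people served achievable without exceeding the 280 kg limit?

3503

Ranking by ratio (people served/kg): tarpaulins 84.78, oral rehydration salts 15.78, mosquito nets 13.82.
Filling by ratio: medical dressings + cooking oil + tarpaulins + solar lanterns + oral rehydration salts + mosquito nets for 3453, with 17 kg left unused.
The 85 kg tied up in cooking oil and oral rehydration salts is better spent on school kits — total rises to 3503 (258 kg).
An exhaustive check of the 1024 subsets confirms 3503.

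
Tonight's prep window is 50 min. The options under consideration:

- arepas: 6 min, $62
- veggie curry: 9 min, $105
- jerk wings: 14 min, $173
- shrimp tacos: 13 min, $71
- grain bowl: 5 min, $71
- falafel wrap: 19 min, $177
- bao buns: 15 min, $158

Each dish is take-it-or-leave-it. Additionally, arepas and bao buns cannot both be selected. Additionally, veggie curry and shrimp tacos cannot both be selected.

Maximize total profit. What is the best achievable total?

526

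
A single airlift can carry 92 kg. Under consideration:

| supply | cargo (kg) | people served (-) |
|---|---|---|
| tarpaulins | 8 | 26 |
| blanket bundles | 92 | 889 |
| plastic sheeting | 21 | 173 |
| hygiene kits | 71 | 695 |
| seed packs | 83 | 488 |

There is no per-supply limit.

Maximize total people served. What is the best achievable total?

889

A density-first pass picks plastic sheeting + hygiene kits — 868 at 92 kg.
Dropping plastic sheeting and hygiene kits frees 92 kg; slotting in blanket bundles (92 kg) lifts the total to 889 at 92 kg.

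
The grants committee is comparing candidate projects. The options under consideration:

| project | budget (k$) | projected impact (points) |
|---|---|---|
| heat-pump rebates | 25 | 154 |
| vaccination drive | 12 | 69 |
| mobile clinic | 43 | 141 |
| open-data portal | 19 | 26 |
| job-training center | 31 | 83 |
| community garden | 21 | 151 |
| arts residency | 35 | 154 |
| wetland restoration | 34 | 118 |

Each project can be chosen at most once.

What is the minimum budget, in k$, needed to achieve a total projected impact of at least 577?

Look for the lowest-budget combination reaching 577.
heat-pump rebates + community garden + arts residency + wetland restoration: 577 projected impact at 115 k$.
Any bundle with less than 115 k$ falls short of 577.

115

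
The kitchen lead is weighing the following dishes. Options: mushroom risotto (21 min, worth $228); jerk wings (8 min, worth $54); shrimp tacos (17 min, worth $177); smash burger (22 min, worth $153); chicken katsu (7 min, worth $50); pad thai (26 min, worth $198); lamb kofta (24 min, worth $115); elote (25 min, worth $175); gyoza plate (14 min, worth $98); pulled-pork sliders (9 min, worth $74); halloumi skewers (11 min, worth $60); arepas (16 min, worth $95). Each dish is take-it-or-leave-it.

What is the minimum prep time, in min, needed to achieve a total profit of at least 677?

73

Need the lightest bundle worth ≥ 677.
Taking mushroom risotto + shrimp tacos + pad thai + pulled-pork sliders gives 677 (≥ 677) for 73 min.
Below 73 min the best achievable stays under 677.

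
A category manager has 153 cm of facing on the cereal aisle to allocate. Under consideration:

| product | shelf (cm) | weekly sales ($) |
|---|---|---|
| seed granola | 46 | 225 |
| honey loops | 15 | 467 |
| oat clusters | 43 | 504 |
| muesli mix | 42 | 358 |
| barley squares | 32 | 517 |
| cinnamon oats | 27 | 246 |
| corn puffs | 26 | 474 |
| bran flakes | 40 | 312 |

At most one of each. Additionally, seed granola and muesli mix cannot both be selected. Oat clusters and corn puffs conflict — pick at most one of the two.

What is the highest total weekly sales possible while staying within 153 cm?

2062

Density check — honey loops 31.13, corn puffs 18.23, barley squares 16.16 are the best per cm.
Best packing: honey loops + muesli mix + barley squares + cinnamon oats + corn puffs — 142 cm, 2062 total.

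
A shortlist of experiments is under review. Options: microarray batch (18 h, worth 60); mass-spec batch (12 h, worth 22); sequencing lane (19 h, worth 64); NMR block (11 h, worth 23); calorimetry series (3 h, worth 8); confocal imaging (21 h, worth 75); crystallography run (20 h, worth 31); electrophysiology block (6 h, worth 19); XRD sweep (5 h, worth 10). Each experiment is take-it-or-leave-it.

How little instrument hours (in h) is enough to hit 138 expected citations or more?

40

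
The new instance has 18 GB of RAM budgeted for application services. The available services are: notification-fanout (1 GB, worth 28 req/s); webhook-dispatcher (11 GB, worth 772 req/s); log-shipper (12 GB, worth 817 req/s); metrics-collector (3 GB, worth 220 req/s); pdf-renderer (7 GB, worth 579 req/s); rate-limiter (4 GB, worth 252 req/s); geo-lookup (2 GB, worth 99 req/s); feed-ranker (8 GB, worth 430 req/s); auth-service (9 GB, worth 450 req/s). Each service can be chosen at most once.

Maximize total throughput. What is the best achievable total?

Filling by ratio: notification-fanout + metrics-collector + pdf-renderer + rate-limiter + geo-lookup for 1178, with 1 GB left unused.
But webhook-dispatcher + pdf-renderer fits in 18 GB and reaches 1351.
Runner-up webhook-dispatcher + metrics-collector + rate-limiter tops out at 1244.

1351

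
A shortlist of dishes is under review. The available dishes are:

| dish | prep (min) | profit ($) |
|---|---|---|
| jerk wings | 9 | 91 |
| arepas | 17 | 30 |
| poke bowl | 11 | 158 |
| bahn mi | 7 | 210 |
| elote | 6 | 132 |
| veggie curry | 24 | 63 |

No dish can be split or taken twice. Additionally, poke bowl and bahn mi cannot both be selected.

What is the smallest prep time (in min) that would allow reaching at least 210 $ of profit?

Minimise min subject to total profit ≥ 210.
bahn mi: 210 profit at 7 min.
Below 7 min the best achievable stays under 210.

7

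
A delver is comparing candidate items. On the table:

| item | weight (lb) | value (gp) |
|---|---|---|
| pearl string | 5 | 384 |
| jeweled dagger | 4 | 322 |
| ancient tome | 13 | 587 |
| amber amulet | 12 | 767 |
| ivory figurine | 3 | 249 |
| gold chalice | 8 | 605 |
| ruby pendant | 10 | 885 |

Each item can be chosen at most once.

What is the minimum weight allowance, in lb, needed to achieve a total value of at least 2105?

26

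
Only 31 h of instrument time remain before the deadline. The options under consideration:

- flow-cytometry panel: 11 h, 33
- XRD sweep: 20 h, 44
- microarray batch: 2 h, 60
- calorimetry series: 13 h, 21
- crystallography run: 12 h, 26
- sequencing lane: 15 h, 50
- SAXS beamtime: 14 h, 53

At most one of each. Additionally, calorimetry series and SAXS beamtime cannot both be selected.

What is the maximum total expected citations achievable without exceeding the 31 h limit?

The ratio ordering already packs tightly: microarray batch + sequencing lane + SAXS beamtime, 31 h, 163.

163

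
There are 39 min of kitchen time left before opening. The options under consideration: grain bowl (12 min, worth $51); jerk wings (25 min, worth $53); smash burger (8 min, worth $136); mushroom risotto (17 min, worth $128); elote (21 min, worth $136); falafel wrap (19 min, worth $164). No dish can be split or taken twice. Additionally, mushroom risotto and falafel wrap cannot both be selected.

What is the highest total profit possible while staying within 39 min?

351

Taking grain bowl + smash burger + falafel wrap: 39 min used, 351 in profit.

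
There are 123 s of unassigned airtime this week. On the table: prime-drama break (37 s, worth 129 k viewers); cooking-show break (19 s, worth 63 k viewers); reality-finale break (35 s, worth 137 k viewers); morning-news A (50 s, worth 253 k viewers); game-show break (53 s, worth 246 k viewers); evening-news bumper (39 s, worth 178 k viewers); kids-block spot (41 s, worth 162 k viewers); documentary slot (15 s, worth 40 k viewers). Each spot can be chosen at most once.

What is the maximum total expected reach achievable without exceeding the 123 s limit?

Cooking-show break + morning-news A + game-show break uses 122 of the 123 s and totals 562.
Next best is morning-news A + game-show break + documentary slot at 539 (118 s) — short by 23.

562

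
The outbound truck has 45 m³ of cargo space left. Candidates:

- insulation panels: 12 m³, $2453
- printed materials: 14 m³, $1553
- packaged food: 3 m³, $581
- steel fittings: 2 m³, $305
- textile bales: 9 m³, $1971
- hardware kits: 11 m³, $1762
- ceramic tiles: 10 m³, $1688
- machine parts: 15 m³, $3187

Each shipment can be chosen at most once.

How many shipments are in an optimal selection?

The maximum revenue within 45 m³ is 8608.
For example textile bales + hardware kits + ceramic tiles + machine parts achieves it, using 45 m³.
All optima have 4 shipments.

4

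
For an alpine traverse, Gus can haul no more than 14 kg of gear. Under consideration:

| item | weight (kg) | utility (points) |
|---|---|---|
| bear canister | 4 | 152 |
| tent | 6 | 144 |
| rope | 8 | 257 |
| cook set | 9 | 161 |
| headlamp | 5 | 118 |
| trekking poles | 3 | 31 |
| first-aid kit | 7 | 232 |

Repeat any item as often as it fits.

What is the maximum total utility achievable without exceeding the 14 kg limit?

Filling by ratio: 3×bear canister for 456, with 2 kg left unused.
Replace 3×bear canister with 2×first-aid kit: the trade gains 8 net, giving 464 at 14 kg.
Nothing else within 14 kg beats 464.

464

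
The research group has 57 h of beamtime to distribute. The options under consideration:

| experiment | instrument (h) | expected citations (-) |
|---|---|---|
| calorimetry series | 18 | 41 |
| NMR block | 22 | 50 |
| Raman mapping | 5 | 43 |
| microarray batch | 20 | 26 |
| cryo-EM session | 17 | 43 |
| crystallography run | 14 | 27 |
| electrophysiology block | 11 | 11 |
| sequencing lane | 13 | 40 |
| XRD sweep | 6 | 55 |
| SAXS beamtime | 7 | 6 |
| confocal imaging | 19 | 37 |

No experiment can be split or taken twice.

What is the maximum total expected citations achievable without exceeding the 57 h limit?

Ranking by ratio (expected citations/h): XRD sweep 9.17, Raman mapping 8.60, sequencing lane 3.08, cryo-EM session 2.53.
Best packing: Raman mapping + cryo-EM session + crystallography run + sequencing lane + XRD sweep — 55 h, 208 total.
Next best is calorimetry series + Raman mapping + crystallography run + sequencing lane + XRD sweep at 206 (56 h) — short by 2.

208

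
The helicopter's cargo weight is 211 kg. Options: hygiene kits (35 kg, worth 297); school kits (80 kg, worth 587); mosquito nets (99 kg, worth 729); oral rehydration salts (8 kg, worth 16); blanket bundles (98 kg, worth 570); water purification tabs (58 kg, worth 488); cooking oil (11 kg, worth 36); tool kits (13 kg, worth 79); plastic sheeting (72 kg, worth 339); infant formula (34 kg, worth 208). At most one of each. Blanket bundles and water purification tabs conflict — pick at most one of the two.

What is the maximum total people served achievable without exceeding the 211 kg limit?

1593

Best packing: hygiene kits + mosquito nets + water purification tabs + tool kits — 205 kg, 1593 total.
Runner-up hygiene kits + school kits + water purification tabs + infant formula tops out at 1580.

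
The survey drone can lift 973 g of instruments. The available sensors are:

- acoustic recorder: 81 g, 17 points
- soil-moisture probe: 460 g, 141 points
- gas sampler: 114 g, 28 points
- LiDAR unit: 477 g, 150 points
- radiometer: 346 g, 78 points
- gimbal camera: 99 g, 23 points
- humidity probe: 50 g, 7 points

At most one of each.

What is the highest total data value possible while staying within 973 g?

291

Best packing: soil-moisture probe + LiDAR unit — 937 g, 291 total.
No other feasible combination exceeds 291.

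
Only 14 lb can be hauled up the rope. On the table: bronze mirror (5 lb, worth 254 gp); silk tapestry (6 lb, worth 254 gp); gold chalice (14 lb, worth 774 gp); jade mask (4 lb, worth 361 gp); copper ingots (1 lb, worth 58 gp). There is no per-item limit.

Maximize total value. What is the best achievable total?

1199

By value per lb: jade mask 90.25, copper ingots 58.00, gold chalice 55.29, bronze mirror 50.80 lead.
Best packing: 3×jade mask + 2×copper ingots — 14 lb, 1199 total.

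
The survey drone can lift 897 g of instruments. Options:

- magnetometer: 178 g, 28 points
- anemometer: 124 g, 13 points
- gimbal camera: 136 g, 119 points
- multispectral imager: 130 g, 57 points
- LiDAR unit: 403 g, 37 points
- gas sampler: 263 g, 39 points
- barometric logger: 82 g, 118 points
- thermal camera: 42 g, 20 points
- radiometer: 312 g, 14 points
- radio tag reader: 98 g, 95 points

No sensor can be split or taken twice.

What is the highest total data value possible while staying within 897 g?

461

The ratio heuristic lands on magnetometer + anemometer + gimbal camera + multispectral imager + barometric logger + thermal camera + radio tag reader (450) but leaves 107 g idle.
Replace magnetometer with gas sampler: the trade gains 11 net, giving 461 at 875 g.
Runner-up magnetometer + gimbal camera + multispectral imager + gas sampler + barometric logger + radio tag reader tops out at 456.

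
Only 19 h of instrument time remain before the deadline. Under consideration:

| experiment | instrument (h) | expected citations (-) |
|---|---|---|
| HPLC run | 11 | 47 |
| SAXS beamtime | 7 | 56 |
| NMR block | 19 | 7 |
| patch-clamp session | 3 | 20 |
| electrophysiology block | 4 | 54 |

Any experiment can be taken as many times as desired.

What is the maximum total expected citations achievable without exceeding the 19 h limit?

236

Best packing: patch-clamp session + 4×electrophysiology block — 19 h, 236 total.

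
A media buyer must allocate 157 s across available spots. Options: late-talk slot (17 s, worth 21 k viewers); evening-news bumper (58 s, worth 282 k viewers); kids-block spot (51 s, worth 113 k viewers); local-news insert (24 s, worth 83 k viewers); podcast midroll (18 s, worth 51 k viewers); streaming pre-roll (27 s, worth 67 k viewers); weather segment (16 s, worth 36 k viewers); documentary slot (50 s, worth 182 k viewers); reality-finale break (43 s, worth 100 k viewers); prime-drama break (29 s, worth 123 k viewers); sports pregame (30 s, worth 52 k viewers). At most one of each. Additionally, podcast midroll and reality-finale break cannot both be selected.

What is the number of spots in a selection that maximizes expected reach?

4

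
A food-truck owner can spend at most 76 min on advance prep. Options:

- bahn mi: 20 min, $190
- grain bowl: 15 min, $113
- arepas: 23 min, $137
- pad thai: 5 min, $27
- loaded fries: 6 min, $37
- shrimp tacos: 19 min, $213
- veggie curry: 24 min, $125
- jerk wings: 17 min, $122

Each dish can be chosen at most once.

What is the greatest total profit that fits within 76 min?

665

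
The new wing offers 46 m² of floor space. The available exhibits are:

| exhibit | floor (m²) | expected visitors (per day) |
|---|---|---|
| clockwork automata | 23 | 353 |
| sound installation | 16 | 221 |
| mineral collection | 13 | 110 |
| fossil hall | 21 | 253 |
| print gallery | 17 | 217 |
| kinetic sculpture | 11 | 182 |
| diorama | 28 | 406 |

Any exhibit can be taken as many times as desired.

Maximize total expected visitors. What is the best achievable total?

728

4×kinetic sculpture uses 44 of the 46 m² and totals 728.
That's the maximum — no swap from here does better than 728.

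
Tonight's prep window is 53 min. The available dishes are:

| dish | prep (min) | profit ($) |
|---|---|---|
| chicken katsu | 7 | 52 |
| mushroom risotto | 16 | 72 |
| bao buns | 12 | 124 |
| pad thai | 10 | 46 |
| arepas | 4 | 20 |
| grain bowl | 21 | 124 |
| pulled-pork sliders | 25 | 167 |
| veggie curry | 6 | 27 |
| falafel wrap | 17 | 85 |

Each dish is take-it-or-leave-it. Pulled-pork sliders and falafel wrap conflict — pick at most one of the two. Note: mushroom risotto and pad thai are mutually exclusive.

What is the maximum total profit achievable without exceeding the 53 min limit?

Taking the top-ratio dishes first gives chicken katsu + bao buns + arepas + pulled-pork sliders for 363 (48 min).
Replace arepas with veggie curry: the trade gains 7 net, giving 370 at 50 min.

370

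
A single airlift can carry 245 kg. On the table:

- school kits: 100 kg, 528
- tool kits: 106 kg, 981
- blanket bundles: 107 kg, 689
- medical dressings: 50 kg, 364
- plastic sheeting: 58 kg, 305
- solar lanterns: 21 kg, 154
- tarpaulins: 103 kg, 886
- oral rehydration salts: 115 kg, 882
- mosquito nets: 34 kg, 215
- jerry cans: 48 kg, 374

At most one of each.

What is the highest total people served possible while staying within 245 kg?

2082

Greedy by ratio would take tool kits + solar lanterns + tarpaulins: 230 kg used, total 2021.
Dropping solar lanterns frees 21 kg; slotting in mosquito nets (34 kg) lifts the total to 2082 at 243 kg.
The closest alternative, tool kits + solar lanterns + tarpaulins, reaches only 2021.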